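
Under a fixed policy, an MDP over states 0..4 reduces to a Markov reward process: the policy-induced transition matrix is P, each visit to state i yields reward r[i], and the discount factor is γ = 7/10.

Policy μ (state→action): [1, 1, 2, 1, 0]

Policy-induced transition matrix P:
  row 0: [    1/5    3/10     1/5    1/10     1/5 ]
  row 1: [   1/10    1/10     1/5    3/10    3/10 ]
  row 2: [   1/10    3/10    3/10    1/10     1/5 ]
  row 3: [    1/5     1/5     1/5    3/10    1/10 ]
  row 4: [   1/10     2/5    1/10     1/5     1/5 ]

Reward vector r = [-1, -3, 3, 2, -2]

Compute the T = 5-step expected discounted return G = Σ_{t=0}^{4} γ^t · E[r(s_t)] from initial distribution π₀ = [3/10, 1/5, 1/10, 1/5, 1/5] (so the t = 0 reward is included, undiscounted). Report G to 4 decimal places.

t=0: π = [0.3000, 0.2000, 0.1000, 0.2000, 0.2000], E[r] = -0.6000, γ^t·E[r] = -0.600000, running G = -0.600000
t=1: π = [0.1500, 0.2600, 0.1900, 0.2000, 0.2000], E[r] = -0.3600, γ^t·E[r] = -0.252000, running G = -0.852000
t=2: π = [0.1350, 0.2480, 0.1990, 0.2120, 0.2060], E[r] = -0.2700, γ^t·E[r] = -0.132300, running G = -0.984300
t=3: π = [0.1347, 0.2498, 0.1993, 0.2126, 0.2036], E[r] = -0.2682, γ^t·E[r] = -0.091993, running G = -1.076293
t=4: π = [0.1347, 0.2491, 0.1996, 0.2128, 0.2037], E[r] = -0.2652, γ^t·E[r] = -0.063675, running G = -1.139967

G = -1.1400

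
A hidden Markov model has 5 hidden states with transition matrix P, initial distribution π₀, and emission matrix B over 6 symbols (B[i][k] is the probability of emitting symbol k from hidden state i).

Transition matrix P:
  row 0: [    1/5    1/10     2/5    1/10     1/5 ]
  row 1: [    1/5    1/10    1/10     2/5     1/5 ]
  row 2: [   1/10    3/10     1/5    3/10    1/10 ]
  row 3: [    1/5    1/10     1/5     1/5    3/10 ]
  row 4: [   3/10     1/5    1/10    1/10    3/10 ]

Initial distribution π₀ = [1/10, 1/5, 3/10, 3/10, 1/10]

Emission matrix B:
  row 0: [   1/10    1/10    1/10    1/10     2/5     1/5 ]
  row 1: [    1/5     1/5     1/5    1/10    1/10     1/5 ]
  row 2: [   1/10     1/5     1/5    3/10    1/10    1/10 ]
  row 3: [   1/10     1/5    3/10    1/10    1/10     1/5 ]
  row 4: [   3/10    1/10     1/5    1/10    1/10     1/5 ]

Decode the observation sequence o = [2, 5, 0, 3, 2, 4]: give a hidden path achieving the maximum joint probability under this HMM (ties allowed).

t=0: δ = [1.000e-02, 4.000e-02, 6.000e-02, 9.000e-02, 2.000e-02]  (obs o_0=2)
t=1: δ = [3.600e-03, 3.600e-03, 1.800e-03, 3.600e-03, 5.400e-03]  ψ = [3, 2, 3, 2, 3]  (obs o_1=5)
t=2: δ = [1.620e-04, 2.160e-04, 1.440e-04, 1.440e-04, 4.860e-04]  ψ = [4, 4, 0, 1, 4]  (obs o_2=0)
t=3: δ = [1.458e-05, 9.720e-06, 1.944e-05, 8.640e-06, 1.458e-05]  ψ = [4, 4, 0, 1, 4]  (obs o_3=3)
t=4: δ = [4.374e-07, 1.166e-06, 1.166e-06, 1.750e-06, 8.748e-07]  ψ = [4, 2, 0, 2, 4]  (obs o_4=2)
t=5: δ = [1.400e-07, 3.499e-08, 3.499e-08, 4.666e-08, 5.249e-08]  ψ = [3, 2, 3, 1, 3]  (obs o_5=4)
backtrack: best end state = 0; path = [3, 4, 0, 2, 3, 0]

path = [3, 4, 0, 2, 3, 0]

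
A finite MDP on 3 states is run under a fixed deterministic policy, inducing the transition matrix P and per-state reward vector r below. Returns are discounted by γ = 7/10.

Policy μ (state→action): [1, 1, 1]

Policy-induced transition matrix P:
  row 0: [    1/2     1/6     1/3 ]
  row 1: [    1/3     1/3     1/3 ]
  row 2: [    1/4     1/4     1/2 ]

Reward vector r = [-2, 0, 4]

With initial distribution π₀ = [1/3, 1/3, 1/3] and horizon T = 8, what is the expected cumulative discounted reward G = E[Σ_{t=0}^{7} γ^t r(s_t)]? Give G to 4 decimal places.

t=0: π = [0.3333, 0.3333, 0.3333], E[r] = 0.6667, γ^t·E[r] = 0.666667, running G = 0.666667
t=1: π = [0.3611, 0.2500, 0.3889], E[r] = 0.8333, γ^t·E[r] = 0.583333, running G = 1.250000
t=2: π = [0.3611, 0.2407, 0.3981], E[r] = 0.8704, γ^t·E[r] = 0.426481, running G = 1.676481
t=3: π = [0.3603, 0.2400, 0.3997], E[r] = 0.8781, γ^t·E[r] = 0.301184, running G = 1.977665
t=4: π = [0.3601, 0.2400, 0.3999], E[r] = 0.8796, γ^t·E[r] = 0.211199, running G = 2.188864
t=5: π = [0.3600, 0.2400, 0.4000], E[r] = 0.8799, γ^t·E[r] = 0.147890, running G = 2.336754
t=6: π = [0.3600, 0.2400, 0.4000], E[r] = 0.8800, γ^t·E[r] = 0.103530, running G = 2.440284
t=7: π = [0.3600, 0.2400, 0.4000], E[r] = 0.8800, γ^t·E[r] = 0.072472, running G = 2.512755

G = 2.5128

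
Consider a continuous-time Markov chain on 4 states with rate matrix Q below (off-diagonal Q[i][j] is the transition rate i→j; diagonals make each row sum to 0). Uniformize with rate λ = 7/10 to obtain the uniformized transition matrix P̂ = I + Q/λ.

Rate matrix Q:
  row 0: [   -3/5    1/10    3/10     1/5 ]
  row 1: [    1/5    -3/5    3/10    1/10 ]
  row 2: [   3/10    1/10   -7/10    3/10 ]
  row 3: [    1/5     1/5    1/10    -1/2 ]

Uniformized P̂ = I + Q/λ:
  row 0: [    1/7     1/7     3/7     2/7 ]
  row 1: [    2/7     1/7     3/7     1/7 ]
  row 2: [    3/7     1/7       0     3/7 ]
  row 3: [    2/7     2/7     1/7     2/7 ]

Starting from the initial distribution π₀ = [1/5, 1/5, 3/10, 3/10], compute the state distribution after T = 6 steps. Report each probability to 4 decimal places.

t=0: π = [0.2000, 0.2000, 0.3000, 0.3000]
t=1: π = [0.3000, 0.1857, 0.2143, 0.3000]
t=2: π = [0.2735, 0.1857, 0.2510, 0.2898]
t=3: π = [0.2825, 0.1843, 0.2382, 0.2950]
t=4: π = [0.2794, 0.1850, 0.2422, 0.2934]
t=5: π = [0.2804, 0.1848, 0.2409, 0.2939]
t=6: π = [0.2801, 0.1848, 0.2413, 0.2937]

π = [0.2801, 0.1848, 0.2413, 0.2937]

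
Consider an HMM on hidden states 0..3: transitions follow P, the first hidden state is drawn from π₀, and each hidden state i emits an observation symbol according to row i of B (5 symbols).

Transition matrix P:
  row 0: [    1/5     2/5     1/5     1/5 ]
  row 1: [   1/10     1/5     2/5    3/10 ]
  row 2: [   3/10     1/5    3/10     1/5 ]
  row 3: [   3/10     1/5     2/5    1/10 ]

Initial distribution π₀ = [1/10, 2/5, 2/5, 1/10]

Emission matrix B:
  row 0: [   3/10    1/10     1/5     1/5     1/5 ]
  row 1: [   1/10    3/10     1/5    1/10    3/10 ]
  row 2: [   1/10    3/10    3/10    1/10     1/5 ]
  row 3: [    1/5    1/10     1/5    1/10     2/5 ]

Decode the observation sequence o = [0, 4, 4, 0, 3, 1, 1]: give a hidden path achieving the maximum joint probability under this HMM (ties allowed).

t=0: δ = [3.000e-02, 4.000e-02, 4.000e-02, 2.000e-02]  (obs o_0=0)
t=1: δ = [2.400e-03, 3.600e-03, 3.200e-03, 4.800e-03]  ψ = [2, 0, 1, 1]  (obs o_1=4)
t=2: δ = [2.880e-04, 2.880e-04, 3.840e-04, 4.320e-04]  ψ = [3, 0, 3, 1]  (obs o_2=4)
t=3: δ = [3.888e-05, 1.152e-05, 1.728e-05, 1.728e-05]  ψ = [3, 0, 3, 1]  (obs o_3=0)
t=4: δ = [1.555e-06, 1.555e-06, 7.776e-07, 7.776e-07]  ψ = [0, 0, 0, 0]  (obs o_4=3)
t=5: δ = [3.110e-08, 1.866e-07, 1.866e-07, 4.666e-08]  ψ = [0, 0, 1, 1]  (obs o_5=1)
t=6: δ = [5.599e-09, 1.120e-08, 2.239e-08, 5.599e-09]  ψ = [2, 1, 1, 1]  (obs o_6=1)
backtrack: best end state = 2; path = [0, 1, 3, 0, 0, 1, 2]

path = [0, 1, 3, 0, 0, 1, 2]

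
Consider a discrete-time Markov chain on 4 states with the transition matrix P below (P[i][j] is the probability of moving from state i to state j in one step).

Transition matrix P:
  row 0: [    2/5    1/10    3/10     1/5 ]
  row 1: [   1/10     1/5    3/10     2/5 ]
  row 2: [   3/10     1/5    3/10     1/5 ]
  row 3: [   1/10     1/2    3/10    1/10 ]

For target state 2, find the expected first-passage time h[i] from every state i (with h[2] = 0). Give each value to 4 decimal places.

First-step conditioning: h[2] = 0; for i ≠ 2, h[i] = 1 + Σ_k P[i][k]·h[k].
  h[0] = 1 + 2/5·h[0] + 1/10·h[1] + 1/5·h[3]
  h[1] = 1 + 1/10·h[0] + 1/5·h[1] + 2/5·h[3]
  h[3] = 1 + 1/10·h[0] + 1/2·h[1] + 1/10·h[3]
Solving the 3×3 linear system over states ≠ 2 gives exactly h = [10/3, 10/3, 0, 10/3] (h[2] = 0 is the target).

h = [3.3333, 3.3333, 0.0000, 3.3333]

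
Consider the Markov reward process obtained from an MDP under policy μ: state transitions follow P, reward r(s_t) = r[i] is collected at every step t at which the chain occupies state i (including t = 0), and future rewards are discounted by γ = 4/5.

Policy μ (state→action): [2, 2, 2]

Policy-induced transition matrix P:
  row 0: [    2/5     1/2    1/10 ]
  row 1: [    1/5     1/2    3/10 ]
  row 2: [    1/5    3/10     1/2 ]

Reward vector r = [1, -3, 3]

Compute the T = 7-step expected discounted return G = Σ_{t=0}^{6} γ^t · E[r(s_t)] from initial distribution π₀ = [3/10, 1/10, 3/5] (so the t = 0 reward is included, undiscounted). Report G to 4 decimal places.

G = 1.7297

t=0: π = [0.3000, 0.1000, 0.6000], E[r] = 1.8000, γ^t·E[r] = 1.800000, running G = 1.800000
t=1: π = [0.2600, 0.3800, 0.3600], E[r] = 0.2000, γ^t·E[r] = 0.160000, running G = 1.960000
t=2: π = [0.2520, 0.4280, 0.3200], E[r] = -0.0720, γ^t·E[r] = -0.046080, running G = 1.913920
t=3: π = [0.2504, 0.4360, 0.3136], E[r] = -0.1168, γ^t·E[r] = -0.059802, running G = 1.854118
t=4: π = [0.2501, 0.4373, 0.3126], E[r] = -0.1238, γ^t·E[r] = -0.050725, running G = 1.803394
t=5: π = [0.2500, 0.4375, 0.3125], E[r] = -0.1249, γ^t·E[r] = -0.040915, running G = 1.762478
t=6: π = [0.2500, 0.4375, 0.3125], E[r] = -0.1250, γ^t·E[r] = -0.032766, running G = 1.729712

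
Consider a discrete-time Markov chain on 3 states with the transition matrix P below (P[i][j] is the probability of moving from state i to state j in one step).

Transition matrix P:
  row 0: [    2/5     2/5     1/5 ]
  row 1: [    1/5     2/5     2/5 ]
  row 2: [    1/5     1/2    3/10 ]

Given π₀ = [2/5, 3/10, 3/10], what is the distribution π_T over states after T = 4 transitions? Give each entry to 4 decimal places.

t=0: π = [0.4000, 0.3000, 0.3000]
t=1: π = [0.2800, 0.4300, 0.2900]
t=2: π = [0.2560, 0.4290, 0.3150]
t=3: π = [0.2512, 0.4315, 0.3173]
t=4: π = [0.2502, 0.4317, 0.3180]

π = [0.2502, 0.4317, 0.3180]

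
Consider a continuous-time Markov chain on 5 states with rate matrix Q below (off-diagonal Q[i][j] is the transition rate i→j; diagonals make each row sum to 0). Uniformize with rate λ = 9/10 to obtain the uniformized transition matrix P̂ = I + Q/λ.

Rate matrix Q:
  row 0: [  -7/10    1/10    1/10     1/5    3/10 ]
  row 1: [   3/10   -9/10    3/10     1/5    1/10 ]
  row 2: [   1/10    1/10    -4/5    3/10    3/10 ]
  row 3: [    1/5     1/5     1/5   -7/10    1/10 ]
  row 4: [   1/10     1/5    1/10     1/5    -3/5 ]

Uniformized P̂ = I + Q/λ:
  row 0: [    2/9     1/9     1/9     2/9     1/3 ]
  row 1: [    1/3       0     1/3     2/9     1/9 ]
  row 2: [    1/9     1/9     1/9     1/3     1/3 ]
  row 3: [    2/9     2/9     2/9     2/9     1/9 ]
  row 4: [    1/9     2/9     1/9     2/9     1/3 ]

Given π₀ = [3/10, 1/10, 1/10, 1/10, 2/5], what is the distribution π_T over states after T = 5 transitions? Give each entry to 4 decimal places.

π = [0.1924, 0.1488, 0.1710, 0.2412, 0.2466]

t=0: π = [0.3000, 0.1000, 0.1000, 0.1000, 0.4000]
t=1: π = [0.1778, 0.1556, 0.1444, 0.2333, 0.2889]
t=2: π = [0.1914, 0.1519, 0.1716, 0.2383, 0.2469]
t=3: π = [0.1926, 0.1481, 0.1713, 0.2413, 0.2466]
t=4: π = [0.1922, 0.1489, 0.1708, 0.2413, 0.2468]
t=5: π = [0.1924, 0.1488, 0.1710, 0.2412, 0.2466]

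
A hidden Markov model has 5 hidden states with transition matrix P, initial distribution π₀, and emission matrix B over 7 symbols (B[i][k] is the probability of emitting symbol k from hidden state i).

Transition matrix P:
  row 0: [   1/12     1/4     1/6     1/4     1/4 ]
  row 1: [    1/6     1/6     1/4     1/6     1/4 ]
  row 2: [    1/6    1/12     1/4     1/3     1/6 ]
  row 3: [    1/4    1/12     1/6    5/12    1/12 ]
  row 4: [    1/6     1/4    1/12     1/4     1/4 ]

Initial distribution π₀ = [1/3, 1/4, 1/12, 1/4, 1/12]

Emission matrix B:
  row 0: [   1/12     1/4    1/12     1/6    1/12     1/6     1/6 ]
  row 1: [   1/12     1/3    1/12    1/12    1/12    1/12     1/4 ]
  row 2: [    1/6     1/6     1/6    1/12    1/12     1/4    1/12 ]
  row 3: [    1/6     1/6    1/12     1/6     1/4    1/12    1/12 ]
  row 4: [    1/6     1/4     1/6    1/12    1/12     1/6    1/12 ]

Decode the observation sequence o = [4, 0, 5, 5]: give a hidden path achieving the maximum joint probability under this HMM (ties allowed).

path = [3, 3, 2, 2]

t=0: δ = [2.778e-02, 2.083e-02, 6.944e-03, 6.250e-02, 6.944e-03]  (obs o_0=4)
t=1: δ = [1.302e-03, 5.787e-04, 1.736e-03, 4.340e-03, 1.157e-03]  ψ = [3, 0, 3, 3, 0]  (obs o_1=0)
t=2: δ = [1.808e-04, 3.014e-05, 1.808e-04, 1.507e-04, 6.028e-05]  ψ = [3, 3, 3, 3, 3]  (obs o_2=5)
t=3: δ = [6.279e-06, 3.768e-06, 1.130e-05, 5.233e-06, 7.535e-06]  ψ = [3, 0, 2, 3, 0]  (obs o_3=5)
backtrack: best end state = 2; path = [3, 3, 2, 2]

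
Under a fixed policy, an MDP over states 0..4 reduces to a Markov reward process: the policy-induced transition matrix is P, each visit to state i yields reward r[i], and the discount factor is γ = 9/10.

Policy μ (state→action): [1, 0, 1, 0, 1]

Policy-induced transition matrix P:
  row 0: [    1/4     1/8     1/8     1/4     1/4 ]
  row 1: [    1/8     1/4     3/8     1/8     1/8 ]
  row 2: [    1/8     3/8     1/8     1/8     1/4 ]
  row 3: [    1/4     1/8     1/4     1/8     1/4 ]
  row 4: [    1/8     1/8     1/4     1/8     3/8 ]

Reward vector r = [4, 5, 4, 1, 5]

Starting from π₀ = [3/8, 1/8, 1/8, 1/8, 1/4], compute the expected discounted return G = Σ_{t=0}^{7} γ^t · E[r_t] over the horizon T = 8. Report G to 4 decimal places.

t=0: π = [0.3750, 0.1250, 0.1250, 0.1250, 0.2500], E[r] = 4.0000, γ^t·E[r] = 4.000000, running G = 4.000000
t=1: π = [0.1875, 0.1719, 0.2031, 0.1719, 0.2656], E[r] = 3.9219, γ^t·E[r] = 3.529688, running G = 7.529688
t=2: π = [0.1699, 0.1973, 0.2227, 0.1484, 0.2617], E[r] = 4.0137, γ^t·E[r] = 3.251074, running G = 10.780762
t=3: π = [0.1648, 0.2053, 0.2256, 0.1462, 0.2581], E[r] = 4.0247, γ^t·E[r] = 2.933976, running G = 13.714738
t=4: π = [0.1639, 0.2071, 0.2269, 0.1456, 0.2566], E[r] = 4.0269, γ^t·E[r] = 2.642020, running G = 16.356757
t=5: π = [0.1637, 0.2076, 0.2270, 0.1455, 0.2562], E[r] = 4.0273, γ^t·E[r] = 2.378102, running G = 18.734859
t=6: π = [0.1636, 0.2077, 0.2271, 0.1455, 0.2561], E[r] = 4.0274, γ^t·E[r] = 2.140327, running G = 20.875186
t=7: π = [0.1636, 0.2077, 0.2271, 0.1455, 0.2560], E[r] = 4.0274, γ^t·E[r] = 1.926302, running G = 22.801488

G = 22.8015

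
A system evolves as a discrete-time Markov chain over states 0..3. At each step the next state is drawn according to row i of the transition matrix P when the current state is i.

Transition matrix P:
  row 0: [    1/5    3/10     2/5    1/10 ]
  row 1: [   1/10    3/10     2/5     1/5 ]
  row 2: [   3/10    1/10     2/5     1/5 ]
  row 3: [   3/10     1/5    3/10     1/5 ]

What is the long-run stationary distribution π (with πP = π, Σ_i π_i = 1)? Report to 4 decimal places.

Balance equations π_j = Σ_i π_i·P[i][j]:
  π_0 = 1/5·π_0 + 1/10·π_1 + 3/10·π_2 + 3/10·π_3
  π_1 = 3/10·π_0 + 3/10·π_1 + 1/10·π_2 + 1/5·π_3
  π_2 = 2/5·π_0 + 2/5·π_1 + 2/5·π_2 + 3/10·π_3
  normalize: π_0 + π_1 + π_2 + π_3 = 1
Solving the linear system gives exactly π = [4/17, 7/34, 13/34, 3/17].

π = [0.2353, 0.2059, 0.3824, 0.1765]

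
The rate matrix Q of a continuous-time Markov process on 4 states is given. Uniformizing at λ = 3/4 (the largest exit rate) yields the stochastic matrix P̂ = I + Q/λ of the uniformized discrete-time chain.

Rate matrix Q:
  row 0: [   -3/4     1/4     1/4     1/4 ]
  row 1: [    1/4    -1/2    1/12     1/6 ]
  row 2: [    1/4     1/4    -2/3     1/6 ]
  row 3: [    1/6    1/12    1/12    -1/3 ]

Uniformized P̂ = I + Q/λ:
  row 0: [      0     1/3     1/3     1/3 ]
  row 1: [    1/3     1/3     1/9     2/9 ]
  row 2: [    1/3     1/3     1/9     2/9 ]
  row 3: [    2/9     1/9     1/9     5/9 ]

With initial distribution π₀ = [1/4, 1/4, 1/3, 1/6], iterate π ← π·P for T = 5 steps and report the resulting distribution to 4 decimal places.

π = [0.2193, 0.2516, 0.1599, 0.3692]

t=0: π = [0.2500, 0.2500, 0.3333, 0.1667]
t=1: π = [0.2315, 0.2963, 0.1667, 0.3056]
t=2: π = [0.2222, 0.2654, 0.1626, 0.3498]
t=3: π = [0.2204, 0.2556, 0.1605, 0.3635]
t=4: π = [0.2195, 0.2526, 0.1601, 0.3679]
t=5: π = [0.2193, 0.2516, 0.1599, 0.3692]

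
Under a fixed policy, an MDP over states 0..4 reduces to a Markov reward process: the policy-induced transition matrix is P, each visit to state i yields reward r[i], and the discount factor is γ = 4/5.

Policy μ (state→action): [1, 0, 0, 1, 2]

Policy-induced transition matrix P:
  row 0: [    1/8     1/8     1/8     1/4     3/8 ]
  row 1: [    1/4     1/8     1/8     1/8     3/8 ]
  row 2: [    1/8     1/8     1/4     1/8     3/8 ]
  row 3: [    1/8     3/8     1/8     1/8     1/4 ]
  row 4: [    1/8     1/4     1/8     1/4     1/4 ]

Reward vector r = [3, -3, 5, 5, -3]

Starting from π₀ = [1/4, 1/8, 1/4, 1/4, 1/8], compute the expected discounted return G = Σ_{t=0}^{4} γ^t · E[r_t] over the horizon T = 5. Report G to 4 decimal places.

t=0: π = [0.2500, 0.1250, 0.2500, 0.2500, 0.1250], E[r] = 2.5000, γ^t·E[r] = 2.500000, running G = 2.500000
t=1: π = [0.1406, 0.2031, 0.1563, 0.1719, 0.3281], E[r] = 0.4688, γ^t·E[r] = 0.375000, running G = 2.875000
t=2: π = [0.1504, 0.2090, 0.1445, 0.1836, 0.3125], E[r] = 0.5273, γ^t·E[r] = 0.337500, running G = 3.212500
t=3: π = [0.1511, 0.2100, 0.1431, 0.1829, 0.3130], E[r] = 0.5142, γ^t·E[r] = 0.263250, running G = 3.475750
t=4: π = [0.1512, 0.2098, 0.1429, 0.1830, 0.3130], E[r] = 0.5146, γ^t·E[r] = 0.210800, running G = 3.686550

G = 3.6866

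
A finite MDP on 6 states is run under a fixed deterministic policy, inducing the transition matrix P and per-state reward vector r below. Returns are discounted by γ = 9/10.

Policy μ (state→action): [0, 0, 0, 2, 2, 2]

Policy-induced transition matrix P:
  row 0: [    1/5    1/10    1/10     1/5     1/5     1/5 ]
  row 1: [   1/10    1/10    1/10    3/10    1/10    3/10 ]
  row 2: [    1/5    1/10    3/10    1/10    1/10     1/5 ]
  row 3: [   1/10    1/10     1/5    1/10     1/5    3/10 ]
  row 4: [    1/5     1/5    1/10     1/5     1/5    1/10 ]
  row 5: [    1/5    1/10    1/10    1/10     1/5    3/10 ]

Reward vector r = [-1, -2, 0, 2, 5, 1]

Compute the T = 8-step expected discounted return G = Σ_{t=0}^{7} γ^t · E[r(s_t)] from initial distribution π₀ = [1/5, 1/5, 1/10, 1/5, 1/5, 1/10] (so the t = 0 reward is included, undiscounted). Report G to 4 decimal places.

t=0: π = [0.2000, 0.2000, 0.1000, 0.2000, 0.2000, 0.1000], E[r] = 0.9000, γ^t·E[r] = 0.900000, running G = 0.900000
t=1: π = [0.1600, 0.1200, 0.1400, 0.1800, 0.1700, 0.2300], E[r] = 1.0400, γ^t·E[r] = 0.936000, running G = 1.836000
t=2: π = [0.1700, 0.1170, 0.1460, 0.1570, 0.1740, 0.2360], E[r] = 1.0160, γ^t·E[r] = 0.822960, running G = 2.658960
t=3: π = [0.1726, 0.1174, 0.1449, 0.1578, 0.1737, 0.2336], E[r] = 1.0103, γ^t·E[r] = 0.736509, running G = 3.395469
t=4: π = [0.1725, 0.1174, 0.1448, 0.1581, 0.1738, 0.2335], E[r] = 1.0114, γ^t·E[r] = 0.663553, running G = 4.059022
t=5: π = [0.1725, 0.1174, 0.1448, 0.1581, 0.1738, 0.2335], E[r] = 1.0114, γ^t·E[r] = 0.597251, running G = 4.656273
t=6: π = [0.1725, 0.1174, 0.1448, 0.1581, 0.1738, 0.2335], E[r] = 1.0114, γ^t·E[r] = 0.537521, running G = 5.193793
t=7: π = [0.1725, 0.1174, 0.1448, 0.1581, 0.1738, 0.2335], E[r] = 1.0114, γ^t·E[r] = 0.483769, running G = 5.677562

G = 5.6776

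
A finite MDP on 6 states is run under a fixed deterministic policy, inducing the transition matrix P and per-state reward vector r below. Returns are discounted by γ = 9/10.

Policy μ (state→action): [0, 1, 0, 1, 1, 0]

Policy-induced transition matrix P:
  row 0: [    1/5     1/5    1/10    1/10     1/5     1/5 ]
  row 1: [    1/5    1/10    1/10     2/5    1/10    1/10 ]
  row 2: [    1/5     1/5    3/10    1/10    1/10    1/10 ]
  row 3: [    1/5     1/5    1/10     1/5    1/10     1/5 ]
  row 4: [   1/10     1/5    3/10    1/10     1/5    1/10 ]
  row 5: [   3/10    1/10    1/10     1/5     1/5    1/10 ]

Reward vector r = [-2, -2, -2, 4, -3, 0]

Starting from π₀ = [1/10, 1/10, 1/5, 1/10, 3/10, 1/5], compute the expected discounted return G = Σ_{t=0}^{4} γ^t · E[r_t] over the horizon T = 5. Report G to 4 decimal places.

G = -3.8891

t=0: π = [0.1000, 0.1000, 0.2000, 0.1000, 0.3000, 0.2000], E[r] = -1.3000, γ^t·E[r] = -1.300000, running G = -1.300000
t=1: π = [0.1900, 0.1700, 0.2000, 0.1600, 0.1600, 0.1200], E[r] = -0.9600, γ^t·E[r] = -0.864000, running G = -2.164000
t=2: π = [0.1960, 0.1710, 0.1720, 0.1790, 0.1470, 0.1350], E[r] = -0.8030, γ^t·E[r] = -0.650430, running G = -2.814430
t=3: π = [0.1988, 0.1694, 0.1638, 0.1827, 0.1478, 0.1375], E[r] = -0.7766, γ^t·E[r] = -0.566141, running G = -3.380571
t=4: π = [0.1990, 0.1693, 0.1623, 0.1828, 0.1484, 0.1382], E[r] = -0.7751, γ^t·E[r] = -0.508523, running G = -3.889095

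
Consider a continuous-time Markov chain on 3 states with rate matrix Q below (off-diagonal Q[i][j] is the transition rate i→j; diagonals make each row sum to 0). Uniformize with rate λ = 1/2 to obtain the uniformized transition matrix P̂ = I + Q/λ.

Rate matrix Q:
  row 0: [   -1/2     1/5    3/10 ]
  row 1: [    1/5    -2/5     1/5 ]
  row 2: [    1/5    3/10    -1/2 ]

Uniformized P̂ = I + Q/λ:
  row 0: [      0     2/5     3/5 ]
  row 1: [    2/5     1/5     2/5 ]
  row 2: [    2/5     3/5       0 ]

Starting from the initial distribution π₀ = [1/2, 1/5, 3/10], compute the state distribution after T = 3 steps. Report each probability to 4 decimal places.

π = [0.2720, 0.3792, 0.3488]

t=0: π = [0.5000, 0.2000, 0.3000]
t=1: π = [0.2000, 0.4200, 0.3800]
t=2: π = [0.3200, 0.3920, 0.2880]
t=3: π = [0.2720, 0.3792, 0.3488]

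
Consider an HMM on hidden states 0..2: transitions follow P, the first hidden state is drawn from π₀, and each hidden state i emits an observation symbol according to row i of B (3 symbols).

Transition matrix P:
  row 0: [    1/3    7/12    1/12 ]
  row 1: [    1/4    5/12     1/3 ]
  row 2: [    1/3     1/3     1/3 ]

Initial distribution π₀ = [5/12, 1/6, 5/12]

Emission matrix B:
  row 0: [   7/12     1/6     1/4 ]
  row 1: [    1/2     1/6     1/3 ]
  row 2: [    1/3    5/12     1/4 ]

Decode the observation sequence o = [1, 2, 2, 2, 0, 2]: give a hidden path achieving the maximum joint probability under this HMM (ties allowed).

path = [2, 0, 1, 1, 1, 1]

t=0: δ = [6.944e-02, 2.778e-02, 1.736e-01]  (obs o_0=1)
t=1: δ = [1.447e-02, 1.929e-02, 1.447e-02]  ψ = [2, 2, 2]  (obs o_1=2)
t=2: δ = [1.206e-03, 2.813e-03, 1.608e-03]  ψ = [0, 0, 1]  (obs o_2=2)
t=3: δ = [1.758e-04, 3.907e-04, 2.344e-04]  ψ = [1, 1, 1]  (obs o_3=2)
t=4: δ = [5.698e-05, 8.140e-05, 4.341e-05]  ψ = [1, 1, 1]  (obs o_4=0)
t=5: δ = [5.087e-06, 1.131e-05, 6.783e-06]  ψ = [1, 1, 1]  (obs o_5=2)
backtrack: best end state = 1; path = [2, 0, 1, 1, 1, 1]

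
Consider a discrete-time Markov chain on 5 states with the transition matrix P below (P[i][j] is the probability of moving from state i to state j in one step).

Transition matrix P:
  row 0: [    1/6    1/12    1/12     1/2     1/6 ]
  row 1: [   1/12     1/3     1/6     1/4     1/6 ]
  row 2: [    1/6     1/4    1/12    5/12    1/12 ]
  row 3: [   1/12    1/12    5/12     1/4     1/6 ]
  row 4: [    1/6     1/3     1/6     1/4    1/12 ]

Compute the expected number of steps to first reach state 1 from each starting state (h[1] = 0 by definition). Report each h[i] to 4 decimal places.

First-step conditioning: h[1] = 0; for i ≠ 1, h[i] = 1 + Σ_k P[i][k]·h[k].
  h[0] = 1 + 1/6·h[0] + 1/12·h[2] + 1/2·h[3] + 1/6·h[4]
  h[2] = 1 + 1/6·h[0] + 1/12·h[2] + 5/12·h[3] + 1/12·h[4]
  h[3] = 1 + 1/12·h[0] + 5/12·h[2] + 1/4·h[3] + 1/6·h[4]
  h[4] = 1 + 1/6·h[0] + 1/6·h[2] + 1/4·h[3] + 1/12·h[4]
Solving the 4×4 linear system over states ≠ 1 gives exactly h = [7185/1102, 0, 3075/551, 6909/1102, 5511/1102] (h[1] = 0 is the target).

h = [6.5200, 0.0000, 5.5808, 6.2695, 5.0009]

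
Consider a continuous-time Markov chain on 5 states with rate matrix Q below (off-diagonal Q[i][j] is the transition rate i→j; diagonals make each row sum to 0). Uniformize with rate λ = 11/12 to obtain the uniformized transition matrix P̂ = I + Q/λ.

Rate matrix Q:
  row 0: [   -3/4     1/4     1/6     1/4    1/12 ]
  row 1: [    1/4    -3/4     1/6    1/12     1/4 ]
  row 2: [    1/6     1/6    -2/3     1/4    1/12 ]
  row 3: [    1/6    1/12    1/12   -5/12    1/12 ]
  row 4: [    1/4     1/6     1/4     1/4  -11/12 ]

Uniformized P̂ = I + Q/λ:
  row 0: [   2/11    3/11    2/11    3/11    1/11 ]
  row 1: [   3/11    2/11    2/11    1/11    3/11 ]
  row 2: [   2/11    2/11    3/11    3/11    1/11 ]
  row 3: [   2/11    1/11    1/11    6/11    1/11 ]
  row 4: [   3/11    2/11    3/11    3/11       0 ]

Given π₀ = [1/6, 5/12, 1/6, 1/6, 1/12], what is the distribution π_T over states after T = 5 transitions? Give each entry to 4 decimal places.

π = [0.2076, 0.1708, 0.1784, 0.3314, 0.1119]

t=0: π = [0.1667, 0.4167, 0.1667, 0.1667, 0.0833]
t=1: π = [0.2273, 0.1818, 0.1894, 0.2424, 0.1591]
t=2: π = [0.2128, 0.1804, 0.1915, 0.3058, 0.1095]
t=3: π = [0.2082, 0.1734, 0.1814, 0.3233, 0.1138]
t=4: π = [0.2079, 0.1714, 0.1793, 0.3294, 0.1121]
t=5: π = [0.2076, 0.1708, 0.1784, 0.3314, 0.1119]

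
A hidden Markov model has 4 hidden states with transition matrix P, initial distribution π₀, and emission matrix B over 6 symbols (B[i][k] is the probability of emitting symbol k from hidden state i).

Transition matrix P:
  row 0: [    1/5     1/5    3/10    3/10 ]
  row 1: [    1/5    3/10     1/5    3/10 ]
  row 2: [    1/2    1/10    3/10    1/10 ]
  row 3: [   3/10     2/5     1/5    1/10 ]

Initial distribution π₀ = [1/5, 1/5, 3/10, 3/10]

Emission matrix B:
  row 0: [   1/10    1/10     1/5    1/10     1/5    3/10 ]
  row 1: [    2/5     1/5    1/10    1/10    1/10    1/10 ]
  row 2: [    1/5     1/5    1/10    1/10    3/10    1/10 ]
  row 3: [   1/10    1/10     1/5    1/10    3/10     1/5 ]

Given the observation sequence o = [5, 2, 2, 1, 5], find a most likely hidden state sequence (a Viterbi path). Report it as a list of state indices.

t=0: δ = [6.000e-02, 2.000e-02, 3.000e-02, 6.000e-02]  (obs o_0=5)
t=1: δ = [3.600e-03, 2.400e-03, 1.800e-03, 3.600e-03]  ψ = [3, 3, 0, 0]  (obs o_1=2)
t=2: δ = [2.160e-04, 1.440e-04, 1.080e-04, 2.160e-04]  ψ = [3, 3, 0, 0]  (obs o_2=2)
t=3: δ = [6.480e-06, 1.728e-05, 1.296e-05, 6.480e-06]  ψ = [3, 3, 0, 0]  (obs o_3=1)
t=4: δ = [1.944e-06, 5.184e-07, 3.888e-07, 1.037e-06]  ψ = [2, 1, 2, 1]  (obs o_4=5)
backtrack: best end state = 0; path = [0, 3, 0, 2, 0]

path = [0, 3, 0, 2, 0]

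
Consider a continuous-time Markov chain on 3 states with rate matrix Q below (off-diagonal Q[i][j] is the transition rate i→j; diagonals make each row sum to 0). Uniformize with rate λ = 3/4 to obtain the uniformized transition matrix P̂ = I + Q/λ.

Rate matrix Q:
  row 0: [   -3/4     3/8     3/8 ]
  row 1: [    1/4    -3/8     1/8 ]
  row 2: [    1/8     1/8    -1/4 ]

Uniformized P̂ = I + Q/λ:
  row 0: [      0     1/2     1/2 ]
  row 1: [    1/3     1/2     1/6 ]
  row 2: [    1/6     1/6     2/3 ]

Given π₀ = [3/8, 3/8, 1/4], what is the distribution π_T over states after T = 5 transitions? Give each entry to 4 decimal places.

t=0: π = [0.3750, 0.3750, 0.2500]
t=1: π = [0.1667, 0.4167, 0.4167]
t=2: π = [0.2083, 0.3611, 0.4306]
t=3: π = [0.1921, 0.3565, 0.4514]
t=4: π = [0.1941, 0.3495, 0.4564]
t=5: π = [0.1926, 0.3479, 0.4596]

π = [0.1926, 0.3479, 0.4596]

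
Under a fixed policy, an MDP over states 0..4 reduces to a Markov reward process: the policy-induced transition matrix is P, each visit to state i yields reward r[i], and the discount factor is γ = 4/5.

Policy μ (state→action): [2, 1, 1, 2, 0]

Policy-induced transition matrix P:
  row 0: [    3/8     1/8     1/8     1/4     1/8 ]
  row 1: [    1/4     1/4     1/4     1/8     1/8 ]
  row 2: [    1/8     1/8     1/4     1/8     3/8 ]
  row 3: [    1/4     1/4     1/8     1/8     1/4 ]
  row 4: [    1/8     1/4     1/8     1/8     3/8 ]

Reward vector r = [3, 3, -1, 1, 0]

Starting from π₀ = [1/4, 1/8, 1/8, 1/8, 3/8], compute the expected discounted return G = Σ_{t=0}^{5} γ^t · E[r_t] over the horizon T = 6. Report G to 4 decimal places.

G = 4.5214

t=0: π = [0.2500, 0.1250, 0.1250, 0.1250, 0.3750], E[r] = 1.1250, γ^t·E[r] = 1.125000, running G = 1.125000
t=1: π = [0.2188, 0.2031, 0.1563, 0.1563, 0.2656], E[r] = 1.2656, γ^t·E[r] = 1.012500, running G = 2.137500
t=2: π = [0.2246, 0.2031, 0.1699, 0.1523, 0.2500], E[r] = 1.2656, γ^t·E[r] = 0.810000, running G = 2.947500
t=3: π = [0.2256, 0.2007, 0.1716, 0.1531, 0.2490], E[r] = 1.2603, γ^t·E[r] = 0.645250, running G = 3.592750
t=4: π = [0.2256, 0.2003, 0.1715, 0.1532, 0.2493], E[r] = 1.2596, γ^t·E[r] = 0.515913, running G = 4.108663
t=5: π = [0.2256, 0.2004, 0.1715, 0.1532, 0.2494], E[r] = 1.2596, γ^t·E[r] = 0.412738, running G = 4.521400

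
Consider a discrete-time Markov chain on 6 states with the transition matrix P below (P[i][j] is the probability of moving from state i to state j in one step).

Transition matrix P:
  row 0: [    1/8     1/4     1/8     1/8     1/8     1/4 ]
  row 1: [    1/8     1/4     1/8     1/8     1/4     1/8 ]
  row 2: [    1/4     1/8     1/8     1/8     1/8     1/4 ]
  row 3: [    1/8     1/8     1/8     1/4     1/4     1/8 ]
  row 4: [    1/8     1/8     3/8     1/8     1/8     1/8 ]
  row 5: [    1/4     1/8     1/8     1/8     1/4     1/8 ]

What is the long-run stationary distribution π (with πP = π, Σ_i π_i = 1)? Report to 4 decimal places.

π = [0.1673, 0.1668, 0.1712, 0.1429, 0.1846, 0.1673]

Balance equations π_j = Σ_i π_i·P[i][j]:
  π_0 = 1/8·π_0 + 1/8·π_1 + 1/4·π_2 + 1/8·π_3 + 1/8·π_4 + 1/4·π_5
  π_1 = 1/4·π_0 + 1/4·π_1 + 1/8·π_2 + 1/8·π_3 + 1/8·π_4 + 1/8·π_5
  π_2 = 1/8·π_0 + 1/8·π_1 + 1/8·π_2 + 1/8·π_3 + 3/8·π_4 + 1/8·π_5
  π_3 = 1/8·π_0 + 1/8·π_1 + 1/8·π_2 + 1/4·π_3 + 1/8·π_4 + 1/8·π_5
  π_4 = 1/8·π_0 + 1/4·π_1 + 1/8·π_2 + 1/4·π_3 + 1/8·π_4 + 1/4·π_5
  normalize: π_0 + π_1 + π_2 + π_3 + π_4 + π_5 = 1
Solving the linear system gives exactly π = [87/520, 607/3640, 89/520, 1/7, 12/65, 87/520].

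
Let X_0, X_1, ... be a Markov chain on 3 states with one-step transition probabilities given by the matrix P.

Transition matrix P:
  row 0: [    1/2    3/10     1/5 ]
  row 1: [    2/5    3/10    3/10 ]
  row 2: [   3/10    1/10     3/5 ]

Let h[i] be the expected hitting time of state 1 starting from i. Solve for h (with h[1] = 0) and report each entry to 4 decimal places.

h = [4.2857, 0.0000, 5.7143]

First-step conditioning: h[1] = 0; for i ≠ 1, h[i] = 1 + Σ_k P[i][k]·h[k].
  h[0] = 1 + 1/2·h[0] + 1/5·h[2]
  h[2] = 1 + 3/10·h[0] + 3/5·h[2]
Solving the 2×2 linear system over states ≠ 1 gives exactly h = [30/7, 0, 40/7] (h[1] = 0 is the target).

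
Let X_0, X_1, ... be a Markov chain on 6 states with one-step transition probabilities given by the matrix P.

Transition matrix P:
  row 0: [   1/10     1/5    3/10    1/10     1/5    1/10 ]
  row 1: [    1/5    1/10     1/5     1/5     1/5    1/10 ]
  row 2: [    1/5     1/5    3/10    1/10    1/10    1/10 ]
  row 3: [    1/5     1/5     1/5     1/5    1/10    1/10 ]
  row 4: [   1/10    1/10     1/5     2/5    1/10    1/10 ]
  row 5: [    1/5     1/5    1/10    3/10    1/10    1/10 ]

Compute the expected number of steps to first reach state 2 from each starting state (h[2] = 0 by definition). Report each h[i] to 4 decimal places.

First-step conditioning: h[2] = 0; for i ≠ 2, h[i] = 1 + Σ_k P[i][k]·h[k].
  h[0] = 1 + 1/10·h[0] + 1/5·h[1] + 1/10·h[3] + 1/5·h[4] + 1/10·h[5]
  h[1] = 1 + 1/5·h[0] + 1/10·h[1] + 1/5·h[3] + 1/5·h[4] + 1/10·h[5]
  h[3] = 1 + 1/5·h[0] + 1/5·h[1] + 1/5·h[3] + 1/10·h[4] + 1/10·h[5]
  h[4] = 1 + 1/10·h[0] + 1/10·h[1] + 2/5·h[3] + 1/10·h[4] + 1/10·h[5]
  h[5] = 1 + 1/5·h[0] + 1/5·h[1] + 3/10·h[3] + 1/10·h[4] + 1/10·h[5]
Solving the 5×5 linear system over states ≠ 2 gives exactly h = [2950/671, 61650/12749, 0, 5600/1159, 5650/1159, 6160/1159] (h[2] = 0 is the target).

h = [4.3964, 4.8357, 0.0000, 4.8318, 4.8749, 5.3149]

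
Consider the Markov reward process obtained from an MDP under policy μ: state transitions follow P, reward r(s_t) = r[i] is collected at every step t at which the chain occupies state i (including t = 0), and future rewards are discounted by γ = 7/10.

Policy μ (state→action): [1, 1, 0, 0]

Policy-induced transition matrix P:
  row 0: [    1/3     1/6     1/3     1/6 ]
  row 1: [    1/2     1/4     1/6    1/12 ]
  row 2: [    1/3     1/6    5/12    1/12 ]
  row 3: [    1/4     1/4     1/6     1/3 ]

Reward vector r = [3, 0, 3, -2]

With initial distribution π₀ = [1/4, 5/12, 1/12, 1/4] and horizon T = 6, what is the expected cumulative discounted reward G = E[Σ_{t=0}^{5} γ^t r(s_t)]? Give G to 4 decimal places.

t=0: π = [0.2500, 0.4167, 0.0833, 0.2500], E[r] = 0.5000, γ^t·E[r] = 0.500000, running G = 0.500000
t=1: π = [0.3819, 0.2222, 0.2292, 0.1667], E[r] = 1.5000, γ^t·E[r] = 1.050000, running G = 1.550000
t=2: π = [0.3565, 0.1991, 0.2876, 0.1568], E[r] = 1.6186, γ^t·E[r] = 0.793131, running G = 2.343131
t=3: π = [0.3534, 0.1963, 0.2980, 0.1522], E[r] = 1.6498, γ^t·E[r] = 0.565877, running G = 2.909008
t=4: π = [0.3534, 0.1957, 0.3001, 0.1508], E[r] = 1.6586, γ^t·E[r] = 0.398233, running G = 3.307241
t=5: π = [0.3534, 0.1955, 0.3006, 0.1505], E[r] = 1.6609, γ^t·E[r] = 0.279147, running G = 3.586388

G = 3.5864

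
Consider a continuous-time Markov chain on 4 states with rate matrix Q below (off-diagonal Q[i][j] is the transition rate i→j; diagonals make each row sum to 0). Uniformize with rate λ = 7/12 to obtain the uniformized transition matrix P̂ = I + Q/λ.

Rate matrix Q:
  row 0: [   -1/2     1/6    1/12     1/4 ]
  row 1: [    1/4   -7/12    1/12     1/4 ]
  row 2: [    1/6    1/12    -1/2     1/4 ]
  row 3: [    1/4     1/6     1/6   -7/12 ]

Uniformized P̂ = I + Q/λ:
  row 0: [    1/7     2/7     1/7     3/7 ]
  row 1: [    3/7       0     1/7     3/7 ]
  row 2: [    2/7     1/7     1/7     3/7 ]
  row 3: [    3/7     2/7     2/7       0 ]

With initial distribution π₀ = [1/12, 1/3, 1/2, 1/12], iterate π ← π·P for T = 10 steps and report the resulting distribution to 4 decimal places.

π = [0.3127, 0.2016, 0.1857, 0.3000]

t=0: π = [0.0833, 0.3333, 0.5000, 0.0833]
t=1: π = [0.3333, 0.1190, 0.1548, 0.3929]
t=2: π = [0.3112, 0.2296, 0.1990, 0.2602]
t=3: π = [0.3112, 0.1917, 0.1800, 0.3171]
t=4: π = [0.3139, 0.2052, 0.1882, 0.2927]
t=5: π = [0.3120, 0.2002, 0.1847, 0.3031]
t=6: π = [0.3130, 0.2021, 0.1862, 0.2987]
t=7: π = [0.3125, 0.2014, 0.1855, 0.3006]
t=8: π = [0.3128, 0.2017, 0.1858, 0.2998]
t=9: π = [0.3127, 0.2015, 0.1857, 0.3001]
t=10: π = [0.3127, 0.2016, 0.1857, 0.3000]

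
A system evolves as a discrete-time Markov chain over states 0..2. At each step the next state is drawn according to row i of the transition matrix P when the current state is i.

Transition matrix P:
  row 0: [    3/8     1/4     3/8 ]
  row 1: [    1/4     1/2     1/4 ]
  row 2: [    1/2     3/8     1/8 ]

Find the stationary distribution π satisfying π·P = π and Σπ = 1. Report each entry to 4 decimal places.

π = [0.3607, 0.3770, 0.2623]

Balance equations π_j = Σ_i π_i·P[i][j]:
  π_0 = 3/8·π_0 + 1/4·π_1 + 1/2·π_2
  π_1 = 1/4·π_0 + 1/2·π_1 + 3/8·π_2
  normalize: π_0 + π_1 + π_2 = 1
Solving the linear system gives exactly π = [22/61, 23/61, 16/61].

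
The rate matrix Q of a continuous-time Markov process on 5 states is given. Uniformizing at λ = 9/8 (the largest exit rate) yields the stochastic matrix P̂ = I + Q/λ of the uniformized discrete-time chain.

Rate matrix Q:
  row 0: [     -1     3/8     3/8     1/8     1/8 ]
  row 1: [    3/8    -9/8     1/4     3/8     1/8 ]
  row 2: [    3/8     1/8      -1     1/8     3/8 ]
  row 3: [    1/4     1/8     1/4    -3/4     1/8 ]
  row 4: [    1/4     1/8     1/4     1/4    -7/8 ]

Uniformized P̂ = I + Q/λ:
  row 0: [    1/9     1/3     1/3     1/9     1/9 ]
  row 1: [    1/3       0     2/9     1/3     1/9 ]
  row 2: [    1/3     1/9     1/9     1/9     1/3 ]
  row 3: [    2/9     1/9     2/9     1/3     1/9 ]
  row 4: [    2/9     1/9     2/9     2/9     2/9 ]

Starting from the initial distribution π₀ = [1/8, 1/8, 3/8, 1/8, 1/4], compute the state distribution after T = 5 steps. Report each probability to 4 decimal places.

π = [0.2374, 0.1471, 0.2236, 0.2109, 0.1810]

t=0: π = [0.1250, 0.1250, 0.3750, 0.1250, 0.2500]
t=1: π = [0.2639, 0.1250, 0.1944, 0.1944, 0.2222]
t=2: π = [0.2284, 0.1559, 0.2299, 0.2068, 0.1790]
t=3: π = [0.2397, 0.1445, 0.2221, 0.2116, 0.1821]
t=4: π = [0.2363, 0.1483, 0.2242, 0.2105, 0.1807]
t=5: π = [0.2374, 0.1471, 0.2236, 0.2109, 0.1810]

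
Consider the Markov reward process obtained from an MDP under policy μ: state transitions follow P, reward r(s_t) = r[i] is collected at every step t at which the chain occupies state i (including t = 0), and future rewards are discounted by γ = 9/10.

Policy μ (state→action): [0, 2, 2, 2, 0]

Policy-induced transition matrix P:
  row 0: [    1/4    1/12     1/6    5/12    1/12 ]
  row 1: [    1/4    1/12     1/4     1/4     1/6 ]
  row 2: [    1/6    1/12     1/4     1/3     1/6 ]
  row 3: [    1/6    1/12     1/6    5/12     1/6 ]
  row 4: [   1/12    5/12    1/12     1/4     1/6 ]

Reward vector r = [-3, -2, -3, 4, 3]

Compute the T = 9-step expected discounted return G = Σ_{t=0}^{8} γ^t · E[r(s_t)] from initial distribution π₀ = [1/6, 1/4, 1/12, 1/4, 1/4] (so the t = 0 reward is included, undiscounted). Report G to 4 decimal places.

G = 3.0071

t=0: π = [0.1667, 0.2500, 0.0833, 0.2500, 0.2500], E[r] = 0.5000, γ^t·E[r] = 0.500000, running G = 0.500000
t=1: π = [0.1806, 0.1667, 0.1736, 0.3264, 0.1528], E[r] = 0.3681, γ^t·E[r] = 0.331250, running G = 0.831250
t=2: π = [0.1829, 0.1343, 0.1823, 0.3490, 0.1516], E[r] = 0.4867, γ^t·E[r] = 0.394219, running G = 1.225469
t=3: π = [0.1805, 0.1339, 0.1804, 0.3538, 0.1514], E[r] = 0.5192, γ^t·E[r] = 0.378527, running G = 1.603996
t=4: π = [0.1802, 0.1338, 0.1802, 0.3541, 0.1516], E[r] = 0.5222, γ^t·E[r] = 0.342586, running G = 1.946582
t=5: π = [0.1802, 0.1339, 0.1802, 0.3541, 0.1516], E[r] = 0.5223, γ^t·E[r] = 0.308397, running G = 2.254979
t=6: π = [0.1802, 0.1339, 0.1802, 0.3541, 0.1516], E[r] = 0.5222, γ^t·E[r] = 0.277529, running G = 2.532508
t=7: π = [0.1802, 0.1339, 0.1802, 0.3541, 0.1516], E[r] = 0.5222, γ^t·E[r] = 0.249771, running G = 2.782280
t=8: π = [0.1802, 0.1339, 0.1802, 0.3541, 0.1516], E[r] = 0.5222, γ^t·E[r] = 0.224794, running G = 3.007073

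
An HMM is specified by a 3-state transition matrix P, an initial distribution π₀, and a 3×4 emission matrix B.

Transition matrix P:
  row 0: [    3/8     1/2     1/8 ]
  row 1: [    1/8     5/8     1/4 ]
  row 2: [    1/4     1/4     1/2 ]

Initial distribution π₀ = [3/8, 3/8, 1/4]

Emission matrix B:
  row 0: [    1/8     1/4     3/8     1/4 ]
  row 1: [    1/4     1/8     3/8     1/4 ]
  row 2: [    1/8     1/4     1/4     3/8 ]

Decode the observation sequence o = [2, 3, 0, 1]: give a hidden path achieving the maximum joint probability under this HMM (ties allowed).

t=0: δ = [1.406e-01, 1.406e-01, 6.250e-02]  (obs o_0=2)
t=1: δ = [1.318e-02, 2.197e-02, 1.318e-02]  ψ = [0, 1, 1]  (obs o_1=3)
t=2: δ = [6.180e-04, 3.433e-03, 8.240e-04]  ψ = [0, 1, 2]  (obs o_2=0)
t=3: δ = [1.073e-04, 2.682e-04, 2.146e-04]  ψ = [1, 1, 1]  (obs o_3=1)
backtrack: best end state = 1; path = [1, 1, 1, 1]

path = [1, 1, 1, 1]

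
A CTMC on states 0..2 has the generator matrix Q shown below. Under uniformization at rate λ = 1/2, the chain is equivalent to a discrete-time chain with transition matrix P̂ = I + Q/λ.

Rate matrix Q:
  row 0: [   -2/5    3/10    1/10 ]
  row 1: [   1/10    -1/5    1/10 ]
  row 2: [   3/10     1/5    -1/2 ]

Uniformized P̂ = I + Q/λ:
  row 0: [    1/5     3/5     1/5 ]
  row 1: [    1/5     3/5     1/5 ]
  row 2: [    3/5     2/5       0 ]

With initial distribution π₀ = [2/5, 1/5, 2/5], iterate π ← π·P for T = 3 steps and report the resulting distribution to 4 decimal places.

π = [0.2704, 0.5648, 0.1648]

t=0: π = [0.4000, 0.2000, 0.4000]
t=1: π = [0.3600, 0.5200, 0.1200]
t=2: π = [0.2480, 0.5760, 0.1760]
t=3: π = [0.2704, 0.5648, 0.1648]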